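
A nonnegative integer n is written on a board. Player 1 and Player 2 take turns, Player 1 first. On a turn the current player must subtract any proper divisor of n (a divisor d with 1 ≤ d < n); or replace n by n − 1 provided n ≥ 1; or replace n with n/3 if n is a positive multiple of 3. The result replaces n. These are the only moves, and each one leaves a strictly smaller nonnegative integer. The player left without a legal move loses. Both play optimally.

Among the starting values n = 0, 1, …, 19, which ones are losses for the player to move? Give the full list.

Classify positions by backward induction: terminal positions (no move available) are L. From any other position, the mover wins iff some move reaches an L.
n=0: no move → L
n=1: reaches L-position 0 → W
n=2: only reaches 1(W), which is W → L
n=3: reaches L-position 2 → W
n=4: reaches L-position 2 → W
n=5: only reaches 4(W), which is W → L
n=6: reaches L-position 2 → W
n=7: only reaches 6(W), which is W → L
n=8: reaches L-position 7 → W
n=9: only reaches 3(W), 6(W), 8(W), all W → L
n=10: reaches L-position 5 → W
n=11: only reaches 10(W), which is W → L
n=12: reaches L-position 9 → W
n=13: only reaches 12(W), which is W → L
n=14: reaches L-position 7 → W
n=15: reaches L-position 5 → W
n=16: only reaches 8(W), 12(W), 14(W), 15(W), all W → L
n=17: reaches L-position 16 → W
n=18: reaches L-position 9 → W
n=19: only reaches 18(W), which is W → L
Reading off the rows marked L gives the requested list; there are 9 such values of n.

0, 2, 5, 7, 9, 11, 13, 16, 19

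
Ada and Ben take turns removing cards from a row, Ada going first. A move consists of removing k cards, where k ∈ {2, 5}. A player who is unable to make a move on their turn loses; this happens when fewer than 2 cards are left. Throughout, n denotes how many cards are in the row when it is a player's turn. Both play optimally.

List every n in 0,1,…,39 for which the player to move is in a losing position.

Positions with no move are L. A position that does have a move is losing for the player to move precisely when every available move leads to a winning position for the opponent. Fill in the labels:
n=0: no move → L
n=1: no move → L
n=2: →0(L), so W
n=3: →1(L), so W
n=4: →2(W) only, which is W, so L
n=5: →0(L), so W
n=6: →4(L), so W
n=7: →5(W), 2(W) — all W, so L
n=8: →6(W), 3(W) — all W, so L
n=9: →7(L), so W
n=10: →8(L), so W
n=11: →9(W), 6(W) — all W, so L
n=12: →7(L), so W
n=13: →11(L), so W
n=14: →12(W), 9(W) — all W, so L
n=15: →13(W), 10(W) — all W, so L
n=16: →14(L), so W
n=17: →15(L), so W
n=18: →16(W), 13(W) — all W, so L
n=19: →14(L), so W
n=20: →18(L), so W
n=21: →19(W), 16(W) — all W, so L
n=22: →20(W), 17(W) — all W, so L
n=23: →21(L), so W
n=24: →22(L), so W
n=25: →23(W), 20(W) — all W, so L
n=26: →21(L), so W
n=27: →25(L), so W
n=28: →26(W), 23(W) — all W, so L
n=29: →27(W), 24(W) — all W, so L
n=30: →28(L), so W
n=31: →29(L), so W
n=32: →30(W), 27(W) — all W, so L
n=33: →28(L), so W
n=34: →32(L), so W
n=35: →33(W), 30(W) — all W, so L
n=36: →34(W), 31(W) — all W, so L
n=37: →35(L), so W
n=38: →36(L), so W
n=39: →37(W), 34(W) — all W, so L
The losing starting values of n are exactly the entries labelled L in this table (18 of them).

0, 1, 4, 7, 8, 11, 14, 15, 18, 21, 22, 25, 28, 29, 32, 35, 36, 39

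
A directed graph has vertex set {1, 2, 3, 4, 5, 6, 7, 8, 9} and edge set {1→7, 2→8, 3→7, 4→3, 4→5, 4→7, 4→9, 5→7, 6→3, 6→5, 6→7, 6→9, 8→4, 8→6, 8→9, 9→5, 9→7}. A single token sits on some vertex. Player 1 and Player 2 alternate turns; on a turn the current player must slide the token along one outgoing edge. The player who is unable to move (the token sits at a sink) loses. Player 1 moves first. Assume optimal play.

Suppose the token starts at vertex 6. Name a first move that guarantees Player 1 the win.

Classify positions by backward induction: terminal positions (no move available) are L. From any other position, the mover wins iff some move reaches an L.
Every edge goes from a vertex to one that appears earlier in the order 7, 5, 3, 9, 6, 4, 8, 1, 2, so processing vertices in that order labels each vertex after all of its successors.
7: no outgoing edge → L
5: W (go to 7, an L position)
3: W (go to 7, an L position)
9: W (go to 7, an L position)
6: W (go to 7, an L position)
4: W (go to 7, an L position)
8: L (options 4(W), 6(W), 9(W) are all W)
1: W (go to 7, an L position)
2: W (go to 8, an L position)
From 6, the L positions reachable in one move are: 7.

Move to 7.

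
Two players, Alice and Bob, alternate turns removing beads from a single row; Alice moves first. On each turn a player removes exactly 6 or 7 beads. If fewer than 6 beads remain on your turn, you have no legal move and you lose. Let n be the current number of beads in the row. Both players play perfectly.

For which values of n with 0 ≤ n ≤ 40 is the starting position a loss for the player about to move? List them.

Build the W/L table. Terminal = L. A non-terminal position is W if it has a move to some L; otherwise it is L.
n=0: no move → L
n=1: no move → L
n=2: no move → L
n=3: no move → L
n=4: no move → L
n=5: no move → L
n=6: reaches L-position 0 → W
n=7: reaches L-position 1 → W
n=8: reaches L-position 2 → W
n=9: reaches L-position 3 → W
n=10: reaches L-position 4 → W
n=11: reaches L-position 5 → W
n=12: reaches L-position 5 → W
n=13: only reaches 7(W), 6(W), all W → L
n=14: only reaches 8(W), 7(W), all W → L
n=15: only reaches 9(W), 8(W), all W → L
n=16: only reaches 10(W), 9(W), all W → L
n=17: only reaches 11(W), 10(W), all W → L
n=18: only reaches 12(W), 11(W), all W → L
n=19: reaches L-position 13 → W
n=20: reaches L-position 14 → W
n=21: reaches L-position 15 → W
n=22: reaches L-position 16 → W
n=23: reaches L-position 17 → W
n=24: reaches L-position 18 → W
n=25: reaches L-position 18 → W
n=26: only reaches 20(W), 19(W), all W → L
n=27: only reaches 21(W), 20(W), all W → L
n=28: only reaches 22(W), 21(W), all W → L
n=29: only reaches 23(W), 22(W), all W → L
n=30: only reaches 24(W), 23(W), all W → L
n=31: only reaches 25(W), 24(W), all W → L
n=32: reaches L-position 26 → W
n=33: reaches L-position 27 → W
n=34: reaches L-position 28 → W
n=35: reaches L-position 29 → W
n=36: reaches L-position 30 → W
n=37: reaches L-position 31 → W
n=38: reaches L-position 31 → W
n=39: only reaches 33(W), 32(W), all W → L
n=40: only reaches 34(W), 33(W), all W → L
Reading off the rows marked L gives the requested list; there are 20 such values of n.

0, 1, 2, 3, 4, 5, 13, 14, 15, 16, 17, 18, 26, 27, 28, 29, 30, 31, 39, 40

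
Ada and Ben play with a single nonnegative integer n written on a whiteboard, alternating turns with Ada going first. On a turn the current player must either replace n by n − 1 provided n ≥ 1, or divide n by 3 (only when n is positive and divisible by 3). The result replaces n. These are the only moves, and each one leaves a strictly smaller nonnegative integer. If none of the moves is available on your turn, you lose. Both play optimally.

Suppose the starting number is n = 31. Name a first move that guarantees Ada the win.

Build the W/L table. Terminal = L. A non-terminal position is W if it has a move to some L; otherwise it is L.
n=0: no move → L
n=1: →0(L), so W
n=2: →1(W) only, which is W, so L
n=3: →2(L), so W
n=4: →3(W) only, which is W, so L
n=5: →4(L), so W
n=6: →2(L), so W
n=7: →6(W) only, which is W, so L
n=8: →7(L), so W
n=9: →3(W), 8(W) — all W, so L
n=10: →9(L), so W
n=11: →10(W) only, which is W, so L
n=12: →4(L), so W
n=13: →12(W) only, which is W, so L
n=14: →13(L), so W
n=15: →5(W), 14(W) — all W, so L
n=16: →15(L), so W
n=17: →16(W) only, which is W, so L
n=18: →17(L), so W
n=19: →18(W) only, which is W, so L
n=20: →19(L), so W
n=21: →7(L), so W
n=22: →21(W) only, which is W, so L
n=23: →22(L), so W
n=24: →8(W), 23(W) — all W, so L
n=25: →24(L), so W
n=26: →25(W) only, which is W, so L
n=27: →9(L), so W
n=28: →27(W) only, which is W, so L
n=29: →28(L), so W
n=30: →10(W), 29(W) — all W, so L
n=31: →30(L), so W
From 31, the L positions reachable in one move are: 30.

Move to 30.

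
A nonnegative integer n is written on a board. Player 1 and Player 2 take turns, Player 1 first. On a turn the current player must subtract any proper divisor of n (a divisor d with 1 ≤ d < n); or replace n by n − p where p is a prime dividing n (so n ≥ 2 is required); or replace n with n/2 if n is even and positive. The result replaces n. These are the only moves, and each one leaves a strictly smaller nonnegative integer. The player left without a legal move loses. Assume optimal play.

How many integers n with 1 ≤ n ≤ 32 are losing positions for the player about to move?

Classify positions by backward induction: terminal positions (no move available) are L. From any other position, the mover wins iff some move reaches an L.
n=0: no move → L
n=1: no move → L
n=2: W (go to 0, an L position)
n=3: W (go to 0, an L position)
n=4: L (options 2(W), 3(W) are all W)
n=5: W (go to 0, an L position)
n=6: W (go to 4, an L position)
n=7: W (go to 0, an L position)
n=8: W (go to 4, an L position)
n=9: L (options 6(W), 8(W) are all W)
n=10: W (go to 9, an L position)
n=11: W (go to 0, an L position)
n=12: W (go to 9, an L position)
n=13: W (go to 0, an L position)
n=14: L (options 7(W), 12(W), 13(W) are all W)
n=15: W (go to 14, an L position)
n=16: W (go to 14, an L position)
n=17: W (go to 0, an L position)
n=18: W (go to 9, an L position)
n=19: W (go to 0, an L position)
n=20: L (options 10(W), 15(W), 16(W), 18(W), 19(W) are all W)
n=21: W (go to 14, an L position)
n=22: W (go to 20, an L position)
n=23: W (go to 0, an L position)
n=24: W (go to 20, an L position)
n=25: W (go to 20, an L position)
n=26: L (options 13(W), 24(W), 25(W) are all W)
n=27: W (go to 26, an L position)
n=28: W (go to 14, an L position)
n=29: W (go to 0, an L position)
n=30: W (go to 20, an L position)
n=31: W (go to 0, an L position)
n=32: L (options 16(W), 24(W), 28(W), 30(W), 31(W) are all W)
L entries with 1 ≤ n ≤ 32 (n=0 is outside the asked range and is not counted): n = 1, 4, 9, 14, 20, 26, 32; that makes 7.

7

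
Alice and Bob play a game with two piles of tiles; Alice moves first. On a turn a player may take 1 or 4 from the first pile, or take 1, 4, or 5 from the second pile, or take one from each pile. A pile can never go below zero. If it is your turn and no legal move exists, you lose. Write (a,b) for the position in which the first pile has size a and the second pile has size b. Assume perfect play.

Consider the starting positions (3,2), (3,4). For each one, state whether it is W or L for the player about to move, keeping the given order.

Work bottom-up. With no move the player to move loses. Otherwise the position is W if at least one move leads to an L position for the opponent, and L if every move leads to a W.
No move ever increases a pile, so every position that can arise here has a ≤ 3 and b ≤ 4; it is enough to label the cells with 0 ≤ a ≤ 3 and 0 ≤ b ≤ 4.
Every move lowers a or b (never raises either), so fill the grid row by row in increasing a, and left to right within a row: each cell's successors are then already labelled.
      b=0  b=1  b=2  b=3  b=4
a=0:    L    W    L    W    W
a=1:    W    W    W    W    L
a=2:    L    W    L    W    W
a=3:    W    W    W    W    L
Cells with no legal move (terminal, hence L): (0,0).
The remaining L cells, each justified by listing all of its moves:
(0,2): only reaches (0,1)(W), which is W → L
(1,4): only reaches (0,4)(W), (1,3)(W), (1,0)(W), (0,3)(W), all W → L
(2,0): only reaches (1,0)(W), which is W → L
(2,2): only reaches (1,2)(W), (2,1)(W), (1,1)(W), all W → L
(3,4): only reaches (2,4)(W), (3,3)(W), (3,0)(W), (2,3)(W), all W → L
Every other cell has at least one move into one of the L cells above, so it is W.
(3,2): the move to (2,2) reaches an L cell, so W
(3,4): one of the L cells justified above, so L

(3,2): W, (3,4): L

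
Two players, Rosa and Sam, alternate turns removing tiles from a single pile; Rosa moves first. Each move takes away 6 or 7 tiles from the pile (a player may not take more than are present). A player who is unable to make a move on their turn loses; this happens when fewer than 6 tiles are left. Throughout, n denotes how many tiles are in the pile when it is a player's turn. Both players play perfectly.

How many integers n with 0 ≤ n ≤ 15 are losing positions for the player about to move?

9

Positions with no move are L. A position that does have a move is losing for the player to move precisely when every available move leads to a winning position for the opponent. Fill in the labels:
n=0: no move → L
n=1: no move → L
n=2: no move → L
n=3: no move → L
n=4: no move → L
n=5: no move → L
n=6: W (go to 0, an L position)
n=7: W (go to 1, an L position)
n=8: W (go to 2, an L position)
n=9: W (go to 3, an L position)
n=10: W (go to 4, an L position)
n=11: W (go to 5, an L position)
n=12: W (go to 5, an L position)
n=13: L (options 7(W), 6(W) are all W)
n=14: L (options 8(W), 7(W) are all W)
n=15: L (options 9(W), 8(W) are all W)
L entries with 0 ≤ n ≤ 15: n = 0, 1, 2, 3, 4, 5, 13, 14, 15; that makes 9.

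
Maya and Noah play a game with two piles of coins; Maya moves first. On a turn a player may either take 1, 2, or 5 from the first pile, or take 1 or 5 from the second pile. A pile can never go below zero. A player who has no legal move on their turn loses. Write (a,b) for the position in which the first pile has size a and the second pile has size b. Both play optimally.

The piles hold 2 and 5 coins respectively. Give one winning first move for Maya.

Classify positions by backward induction: terminal positions (no move available) are L. From any other position, the mover wins iff some move reaches an L.
No move ever increases a pile, so every position that can arise here has a ≤ 2 and b ≤ 5; it is enough to label the cells with 0 ≤ a ≤ 2 and 0 ≤ b ≤ 5.
Every move lowers a or b (never raises either), so fill the grid row by row in increasing a, and left to right within a row: each cell's successors are then already labelled.
      b=0  b=1  b=2  b=3  b=4  b=5
a=0:    L    W    L    W    L    W
a=1:    W    L    W    L    W    L
a=2:    W    W    W    W    W    W
Cells with no legal move (terminal, hence L): (0,0).
The remaining L cells, each justified by listing all of its moves:
(0,2): L (sole option (0,1)(W) is W)
(0,4): L (sole option (0,3)(W) is W)
(1,1): L (options (0,1)(W), (1,0)(W) are all W)
(1,3): L (options (0,3)(W), (1,2)(W) are all W)
(1,5): L (options (0,5)(W), (1,4)(W), (1,0)(W) are all W)
Every other cell has at least one move into one of the L cells above, so it is W.
From (2,5), the L positions reachable in one move are: (1,5).

Move to (1,5).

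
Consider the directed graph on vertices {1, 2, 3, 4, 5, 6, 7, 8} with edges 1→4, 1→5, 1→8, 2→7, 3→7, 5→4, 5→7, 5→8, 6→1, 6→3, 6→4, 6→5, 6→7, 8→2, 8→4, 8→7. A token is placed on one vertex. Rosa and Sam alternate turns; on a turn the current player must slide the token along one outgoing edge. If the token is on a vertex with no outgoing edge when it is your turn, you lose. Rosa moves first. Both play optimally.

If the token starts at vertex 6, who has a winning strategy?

Label each position W (a win for the player to move) or L (a loss). A position with no legal move is L; any other position is W exactly when some move reaches an L, and L when every move reaches a W.
Every edge goes from a vertex to one that appears earlier in the order 7, 4, 2, 8, 5, 1, 3, 6, so processing vertices in that order labels each vertex after all of its successors.
7: no outgoing edge → L
4: no outgoing edge → L
2: can move to 7, which is L ⇒ W
8: can move to 4, which is L ⇒ W
5: can move to 4, which is L ⇒ W
1: can move to 4, which is L ⇒ W
3: can move to 7, which is L ⇒ W
6: can move to 4, which is L ⇒ W
The starting position 6 is W: Rosa should move to 4, handing over an L position.

Rosa wins.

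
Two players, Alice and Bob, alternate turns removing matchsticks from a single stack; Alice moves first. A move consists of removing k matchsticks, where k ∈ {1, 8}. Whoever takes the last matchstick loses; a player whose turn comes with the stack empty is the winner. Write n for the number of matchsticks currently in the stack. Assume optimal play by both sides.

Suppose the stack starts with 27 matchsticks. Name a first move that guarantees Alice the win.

Build the W/L table. Terminal = W. A non-terminal position is W if it has a move to some L; otherwise it is L.
n=0: no move; the opponent has just taken the last matchstick and therefore loses → W
n=1: →0(W) only, which is W, so L
n=2: →1(L), so W
n=3: →2(W) only, which is W, so L
n=4: →3(L), so W
n=5: →4(W) only, which is W, so L
n=6: →5(L), so W
n=7: →6(W) only, which is W, so L
n=8: →7(L), so W
n=9: →1(L), so W
n=10: →9(W), 2(W) — all W, so L
n=11: →10(L), so W
n=12: →11(W), 4(W) — all W, so L
n=13: →12(L), so W
n=14: →13(W), 6(W) — all W, so L
n=15: →14(L), so W
n=16: →15(W), 8(W) — all W, so L
n=17: →16(L), so W
n=18: →10(L), so W
n=19: →18(W), 11(W) — all W, so L
n=20: →19(L), so W
n=21: →20(W), 13(W) — all W, so L
n=22: →21(L), so W
n=23: →22(W), 15(W) — all W, so L
n=24: →23(L), so W
n=25: →24(W), 17(W) — all W, so L
n=26: →25(L), so W
n=27: →19(L), so W
From 27, the L positions reachable in one move are: 19.

Remove 8, leaving 19.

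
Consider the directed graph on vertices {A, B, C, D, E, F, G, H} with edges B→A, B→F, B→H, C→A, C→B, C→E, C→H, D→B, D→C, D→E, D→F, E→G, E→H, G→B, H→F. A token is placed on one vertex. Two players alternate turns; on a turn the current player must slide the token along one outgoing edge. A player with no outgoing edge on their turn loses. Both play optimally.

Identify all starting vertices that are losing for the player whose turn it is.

Work bottom-up. With no move the player to move loses. Otherwise the position is W if at least one move leads to an L position for the opponent, and L if every move leads to a W.
Every edge goes from a vertex to one that appears earlier in the order F, A, H, B, G, E, C, D, so processing vertices in that order labels each vertex after all of its successors.
F: no outgoing edge → L
A: no outgoing edge → L
H: can move to F, which is L ⇒ W
B: can move to A, which is L ⇒ W
G: the only move is to B(W), a W ⇒ L
E: can move to G, which is L ⇒ W
C: can move to A, which is L ⇒ W
D: can move to F, which is L ⇒ W
The losing starting vertices are exactly the entries labelled L in this table (3 of them).

A, F, G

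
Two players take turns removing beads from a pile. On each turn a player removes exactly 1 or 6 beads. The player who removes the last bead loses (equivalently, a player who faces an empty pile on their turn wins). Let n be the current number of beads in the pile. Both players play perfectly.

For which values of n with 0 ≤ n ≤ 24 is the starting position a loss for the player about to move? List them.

1, 3, 5, 8, 10, 12, 15, 17, 19, 22, 24

Classify positions by backward induction: terminal positions (no move available) are W. From any other position, the mover wins iff some move reaches an L.
n=0: no move; the opponent has just taken the last bead and therefore loses → W
n=1: the only move is to 0(W), a W ⇒ L
n=2: can move to 1, which is L ⇒ W
n=3: the only move is to 2(W), a W ⇒ L
n=4: can move to 3, which is L ⇒ W
n=5: the only move is to 4(W), a W ⇒ L
n=6: can move to 5, which is L ⇒ W
n=7: can move to 1, which is L ⇒ W
n=8: moves to 7(W), 2(W); every one is W ⇒ L
n=9: can move to 8, which is L ⇒ W
n=10: moves to 9(W), 4(W); every one is W ⇒ L
n=11: can move to 10, which is L ⇒ W
n=12: moves to 11(W), 6(W); every one is W ⇒ L
n=13: can move to 12, which is L ⇒ W
n=14: can move to 8, which is L ⇒ W
n=15: moves to 14(W), 9(W); every one is W ⇒ L
n=16: can move to 15, which is L ⇒ W
n=17: moves to 16(W), 11(W); every one is W ⇒ L
n=18: can move to 17, which is L ⇒ W
n=19: moves to 18(W), 13(W); every one is W ⇒ L
n=20: can move to 19, which is L ⇒ W
n=21: can move to 15, which is L ⇒ W
n=22: moves to 21(W), 16(W); every one is W ⇒ L
n=23: can move to 22, which is L ⇒ W
n=24: moves to 23(W), 18(W); every one is W ⇒ L
The losing starting values of n are exactly the entries labelled L in this table (11 of them).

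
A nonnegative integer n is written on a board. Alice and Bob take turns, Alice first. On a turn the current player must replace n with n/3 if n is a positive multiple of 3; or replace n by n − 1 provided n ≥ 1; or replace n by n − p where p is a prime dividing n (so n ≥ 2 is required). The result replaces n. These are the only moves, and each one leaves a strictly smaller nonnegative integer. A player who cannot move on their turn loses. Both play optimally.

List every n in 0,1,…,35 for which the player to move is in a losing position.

Compute win/loss labels from the base case upward. A position with no move is L. Any other position is W if it can reach an L in one move, else L.
n=0: no move → L
n=1: can move to 0, which is L ⇒ W
n=2: can move to 0, which is L ⇒ W
n=3: can move to 0, which is L ⇒ W
n=4: moves to 2(W), 3(W); every one is W ⇒ L
n=5: can move to 0, which is L ⇒ W
n=6: can move to 4, which is L ⇒ W
n=7: can move to 0, which is L ⇒ W
n=8: moves to 6(W), 7(W); every one is W ⇒ L
n=9: can move to 8, which is L ⇒ W
n=10: can move to 8, which is L ⇒ W
n=11: can move to 0, which is L ⇒ W
n=12: can move to 4, which is L ⇒ W
n=13: can move to 0, which is L ⇒ W
n=14: moves to 7(W), 12(W), 13(W); every one is W ⇒ L
n=15: can move to 14, which is L ⇒ W
n=16: can move to 14, which is L ⇒ W
n=17: can move to 0, which is L ⇒ W
n=18: moves to 6(W), 15(W), 16(W), 17(W); every one is W ⇒ L
n=19: can move to 0, which is L ⇒ W
n=20: can move to 18, which is L ⇒ W
n=21: can move to 14, which is L ⇒ W
n=22: moves to 11(W), 20(W), 21(W); every one is W ⇒ L
n=23: can move to 0, which is L ⇒ W
n=24: can move to 8, which is L ⇒ W
n=25: moves to 20(W), 24(W); every one is W ⇒ L
n=26: can move to 25, which is L ⇒ W
n=27: moves to 9(W), 24(W), 26(W); every one is W ⇒ L
n=28: can move to 27, which is L ⇒ W
n=29: can move to 0, which is L ⇒ W
n=30: can move to 25, which is L ⇒ W
n=31: can move to 0, which is L ⇒ W
n=32: moves to 30(W), 31(W); every one is W ⇒ L
n=33: can move to 22, which is L ⇒ W
n=34: can move to 32, which is L ⇒ W
n=35: moves to 28(W), 30(W), 34(W); every one is W ⇒ L
The losing starting values of n are exactly the entries labelled L in this table (10 of them).

0, 4, 8, 14, 18, 22, 25, 27, 32, 35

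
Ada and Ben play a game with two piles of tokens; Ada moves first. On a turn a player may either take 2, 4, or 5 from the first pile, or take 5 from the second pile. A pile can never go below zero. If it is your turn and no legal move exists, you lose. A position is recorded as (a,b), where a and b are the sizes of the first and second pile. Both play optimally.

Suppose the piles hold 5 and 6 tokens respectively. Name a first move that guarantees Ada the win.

Use the standard recursion: the mover loses at a terminal position; elsewhere, the mover wins exactly when some move hands the opponent an L position.
No move ever increases a pile, so every position that can arise here has a ≤ 5 and b ≤ 6; it is enough to label the cells with 0 ≤ a ≤ 5 and 0 ≤ b ≤ 6.
Every move lowers a or b (never raises either), so fill the grid row by row in increasing a, and left to right within a row: each cell's successors are then already labelled.
      b=0  b=1  b=2  b=3  b=4  b=5  b=6
a=0:    L    L    L    L    L    W    W
a=1:    L    L    L    L    L    W    W
a=2:    W    W    W    W    W    L    L
a=3:    W    W    W    W    W    L    L
a=4:    W    W    W    W    W    W    W
a=5:    W    W    W    W    W    W    W
Cells with no legal move (terminal, hence L): (0,0), (0,1), (0,2), (0,3), (0,4), (1,0), (1,1), (1,2), (1,3), (1,4).
The remaining L cells, each justified by listing all of its moves:
(2,5): moves to (0,5)(W), (2,0)(W); every one is W ⇒ L
(2,6): moves to (0,6)(W), (2,1)(W); every one is W ⇒ L
(3,5): moves to (1,5)(W), (3,0)(W); every one is W ⇒ L
(3,6): moves to (1,6)(W), (3,1)(W); every one is W ⇒ L
Every other cell has at least one move into one of the L cells above, so it is W.
From (5,6), the L positions reachable in one move are: (3,6).

Move to (3,6).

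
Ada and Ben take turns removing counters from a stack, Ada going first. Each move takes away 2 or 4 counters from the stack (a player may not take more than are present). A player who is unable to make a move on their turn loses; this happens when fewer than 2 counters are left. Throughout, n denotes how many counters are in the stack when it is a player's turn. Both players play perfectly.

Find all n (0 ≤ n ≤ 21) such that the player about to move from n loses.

0, 1, 6, 7, 12, 13, 18, 19

Classify positions by backward induction: terminal positions (no move available) are L. From any other position, the mover wins iff some move reaches an L.
n=0: no move → L
n=1: no move → L
n=2: reaches L-position 0 → W
n=3: reaches L-position 1 → W
n=4: reaches L-position 0 → W
n=5: reaches L-position 1 → W
n=6: only reaches 4(W), 2(W), all W → L
n=7: only reaches 5(W), 3(W), all W → L
n=8: reaches L-position 6 → W
n=9: reaches L-position 7 → W
n=10: reaches L-position 6 → W
n=11: reaches L-position 7 → W
n=12: only reaches 10(W), 8(W), all W → L
n=13: only reaches 11(W), 9(W), all W → L
n=14: reaches L-position 12 → W
n=15: reaches L-position 13 → W
n=16: reaches L-position 12 → W
n=17: reaches L-position 13 → W
n=18: only reaches 16(W), 14(W), all W → L
n=19: only reaches 17(W), 15(W), all W → L
n=20: reaches L-position 18 → W
n=21: reaches L-position 19 → W
Reading off the rows marked L gives the requested list; there are 8 such values of n.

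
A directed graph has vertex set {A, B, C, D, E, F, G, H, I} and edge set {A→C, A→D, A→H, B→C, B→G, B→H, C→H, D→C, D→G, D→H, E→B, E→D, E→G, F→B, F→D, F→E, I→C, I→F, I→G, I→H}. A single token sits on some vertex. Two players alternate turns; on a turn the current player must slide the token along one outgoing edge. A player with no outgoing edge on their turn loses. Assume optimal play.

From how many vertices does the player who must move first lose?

Label each position W (a win for the player to move) or L (a loss). A position with no legal move is L; any other position is W exactly when some move reaches an L, and L when every move reaches a W.
Every edge goes from a vertex to one that appears earlier in the order G, H, C, D, B, E, F, I, A, so processing vertices in that order labels each vertex after all of its successors.
G: no outgoing edge → L
H: no outgoing edge → L
C: can move to H, which is L ⇒ W
D: can move to H, which is L ⇒ W
B: can move to H, which is L ⇒ W
E: can move to G, which is L ⇒ W
F: moves to E(W), B(W), D(W); every one is W ⇒ L
I: can move to F, which is L ⇒ W
A: can move to H, which is L ⇒ W
The L vertices are F, G, H; that is 3 in all.

3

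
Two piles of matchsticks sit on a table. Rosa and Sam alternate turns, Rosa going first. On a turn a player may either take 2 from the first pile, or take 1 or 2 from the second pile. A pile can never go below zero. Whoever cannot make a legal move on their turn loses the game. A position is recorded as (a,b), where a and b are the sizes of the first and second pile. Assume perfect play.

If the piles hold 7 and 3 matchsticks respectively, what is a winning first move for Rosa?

Move to (5,3).

Use the standard recursion: the mover loses at a terminal position; elsewhere, the mover wins exactly when some move hands the opponent an L position.
No move ever increases a pile, so every position that can arise here has a ≤ 7 and b ≤ 3; it is enough to label the cells with 0 ≤ a ≤ 7 and 0 ≤ b ≤ 3.
Every move lowers a or b (never raises either), so fill the grid row by row in increasing a, and left to right within a row: each cell's successors are then already labelled.
      b=0  b=1  b=2  b=3
a=0:    L    W    W    L
a=1:    L    W    W    L
a=2:    W    L    W    W
a=3:    W    L    W    W
a=4:    L    W    W    L
a=5:    L    W    W    L
a=6:    W    L    W    W
a=7:    W    L    W    W
Cells with no legal move (terminal, hence L): (0,0), (1,0).
The remaining L cells, each justified by listing all of its moves:
(0,3): L (options (0,2)(W), (0,1)(W) are all W)
(1,3): L (options (1,2)(W), (1,1)(W) are all W)
(2,1): L (options (0,1)(W), (2,0)(W) are all W)
(3,1): L (options (1,1)(W), (3,0)(W) are all W)
(4,0): L (sole option (2,0)(W) is W)
(4,3): L (options (2,3)(W), (4,2)(W), (4,1)(W) are all W)
(5,0): L (sole option (3,0)(W) is W)
(5,3): L (options (3,3)(W), (5,2)(W), (5,1)(W) are all W)
(6,1): L (options (4,1)(W), (6,0)(W) are all W)
(7,1): L (options (5,1)(W), (7,0)(W) are all W)
Every other cell has at least one move into one of the L cells above, so it is W.
From (7,3), the L positions reachable in one move are: (5,3), (7,1). Any move reaching one of these is winning.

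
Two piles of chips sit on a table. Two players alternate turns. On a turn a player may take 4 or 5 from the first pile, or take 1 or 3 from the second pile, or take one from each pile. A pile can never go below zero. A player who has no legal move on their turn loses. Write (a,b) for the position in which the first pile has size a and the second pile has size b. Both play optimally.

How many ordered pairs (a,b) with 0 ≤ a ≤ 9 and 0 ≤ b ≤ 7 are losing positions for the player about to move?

Use the standard recursion: the mover loses at a terminal position; elsewhere, the mover wins exactly when some move hands the opponent an L position.
Every move lowers a or b (never raises either), so fill the grid row by row in increasing a, and left to right within a row: each cell's successors are then already labelled.
      b=0  b=1  b=2  b=3  b=4  b=5  b=6  b=7
a=0:    L    W    L    W    L    W    L    W
a=1:    L    W    L    W    L    W    L    W
a=2:    L    W    L    W    L    W    L    W
a=3:    L    W    L    W    L    W    L    W
a=4:    W    W    W    W    W    W    W    W
a=5:    W    L    W    L    W    L    W    L
a=6:    W    L    W    L    W    L    W    L
a=7:    W    L    W    L    W    L    W    L
a=8:    W    L    W    L    W    L    W    L
a=9:    L    W    W    W    W    W    W    W
Cells with no legal move (terminal, hence L): (0,0), (1,0), (2,0), (3,0).
The remaining L cells, each justified by listing all of its moves:
(0,2): L (sole option (0,1)(W) is W)
(0,4): L (options (0,3)(W), (0,1)(W) are all W)
(0,6): L (options (0,5)(W), (0,3)(W) are all W)
(1,2): L (options (1,1)(W), (0,1)(W) are all W)
(1,4): L (options (1,3)(W), (1,1)(W), (0,3)(W) are all W)
(1,6): L (options (1,5)(W), (1,3)(W), (0,5)(W) are all W)
(2,2): L (options (2,1)(W), (1,1)(W) are all W)
(2,4): L (options (2,3)(W), (2,1)(W), (1,3)(W) are all W)
(2,6): L (options (2,5)(W), (2,3)(W), (1,5)(W) are all W)
(3,2): L (options (3,1)(W), (2,1)(W) are all W)
(3,4): L (options (3,3)(W), (3,1)(W), (2,3)(W) are all W)
(3,6): L (options (3,5)(W), (3,3)(W), (2,5)(W) are all W)
(5,1): L (options (1,1)(W), (0,1)(W), (5,0)(W), (4,0)(W) are all W)
(5,3): L (options (1,3)(W), (0,3)(W), (5,2)(W), (5,0)(W), (4,2)(W) are all W)
(5,5): L (options (1,5)(W), (0,5)(W), (5,4)(W), (5,2)(W), (4,4)(W) are all W)
(5,7): L (options (1,7)(W), (0,7)(W), (5,6)(W), (5,4)(W), (4,6)(W) are all W)
(6,1): L (options (2,1)(W), (1,1)(W), (6,0)(W), (5,0)(W) are all W)
(6,3): L (options (2,3)(W), (1,3)(W), (6,2)(W), (6,0)(W), (5,2)(W) are all W)
(6,5): L (options (2,5)(W), (1,5)(W), (6,4)(W), (6,2)(W), (5,4)(W) are all W)
(6,7): L (options (2,7)(W), (1,7)(W), (6,6)(W), (6,4)(W), (5,6)(W) are all W)
(7,1): L (options (3,1)(W), (2,1)(W), (7,0)(W), (6,0)(W) are all W)
(7,3): L (options (3,3)(W), (2,3)(W), (7,2)(W), (7,0)(W), (6,2)(W) are all W)
(7,5): L (options (3,5)(W), (2,5)(W), (7,4)(W), (7,2)(W), (6,4)(W) are all W)
(7,7): L (options (3,7)(W), (2,7)(W), (7,6)(W), (7,4)(W), (6,6)(W) are all W)
(8,1): L (options (4,1)(W), (3,1)(W), (8,0)(W), (7,0)(W) are all W)
(8,3): L (options (4,3)(W), (3,3)(W), (8,2)(W), (8,0)(W), (7,2)(W) are all W)
(8,5): L (options (4,5)(W), (3,5)(W), (8,4)(W), (8,2)(W), (7,4)(W) are all W)
(8,7): L (options (4,7)(W), (3,7)(W), (8,6)(W), (8,4)(W), (7,6)(W) are all W)
(9,0): L (options (5,0)(W), (4,0)(W) are all W)
Every other cell has at least one move into one of the L cells above, so it is W.
L cells per row: a=0: 4, a=1: 4, a=2: 4, a=3: 4, a=4: 0, a=5: 4, a=6: 4, a=7: 4, a=8: 4, a=9: 1; total 33.

33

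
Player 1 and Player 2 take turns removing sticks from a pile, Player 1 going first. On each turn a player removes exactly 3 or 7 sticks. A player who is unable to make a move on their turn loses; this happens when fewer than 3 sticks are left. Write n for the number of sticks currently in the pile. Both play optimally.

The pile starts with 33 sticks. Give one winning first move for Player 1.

Positions with no move are L. A position that does have a move is losing for the player to move precisely when every available move leads to a winning position for the opponent. Fill in the labels:
n=0: no move → L
n=1: no move → L
n=2: no move → L
n=3: can move to 0, which is L ⇒ W
n=4: can move to 1, which is L ⇒ W
n=5: can move to 2, which is L ⇒ W
n=6: the only move is to 3(W), a W ⇒ L
n=7: can move to 0, which is L ⇒ W
n=8: can move to 1, which is L ⇒ W
n=9: can move to 6, which is L ⇒ W
n=10: moves to 7(W), 3(W); every one is W ⇒ L
n=11: moves to 8(W), 4(W); every one is W ⇒ L
n=12: moves to 9(W), 5(W); every one is W ⇒ L
n=13: can move to 10, which is L ⇒ W
n=14: can move to 11, which is L ⇒ W
n=15: can move to 12, which is L ⇒ W
n=16: moves to 13(W), 9(W); every one is W ⇒ L
n=17: can move to 10, which is L ⇒ W
n=18: can move to 11, which is L ⇒ W
n=19: can move to 16, which is L ⇒ W
n=20: moves to 17(W), 13(W); every one is W ⇒ L
n=21: moves to 18(W), 14(W); every one is W ⇒ L
n=22: moves to 19(W), 15(W); every one is W ⇒ L
n=23: can move to 20, which is L ⇒ W
n=24: can move to 21, which is L ⇒ W
n=25: can move to 22, which is L ⇒ W
n=26: moves to 23(W), 19(W); every one is W ⇒ L
n=27: can move to 20, which is L ⇒ W
n=28: can move to 21, which is L ⇒ W
n=29: can move to 26, which is L ⇒ W
n=30: moves to 27(W), 23(W); every one is W ⇒ L
n=31: moves to 28(W), 24(W); every one is W ⇒ L
n=32: moves to 29(W), 25(W); every one is W ⇒ L
n=33: can move to 30, which is L ⇒ W
From 33, the L positions reachable in one move are: 30, 26. Any move reaching one of these is winning.

Remove 3, leaving 30.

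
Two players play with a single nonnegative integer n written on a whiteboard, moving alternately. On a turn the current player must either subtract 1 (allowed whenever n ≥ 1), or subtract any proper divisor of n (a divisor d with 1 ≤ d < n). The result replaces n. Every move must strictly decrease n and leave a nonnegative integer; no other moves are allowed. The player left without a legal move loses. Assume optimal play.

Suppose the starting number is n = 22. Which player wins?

Positions with no move are L. A position that does have a move is losing for the player to move precisely when every available move leads to a winning position for the opponent. Fill in the labels:
n=0: no move → L
n=1: →0(L), so W
n=2: →1(W) only, which is W, so L
n=3: →2(L), so W
n=4: →2(L), so W
n=5: →4(W) only, which is W, so L
n=6: →5(L), so W
n=7: →6(W) only, which is W, so L
n=8: →7(L), so W
n=9: →6(W), 8(W) — all W, so L
n=10: →5(L), so W
n=11: →10(W) only, which is W, so L
n=12: →9(L), so W
n=13: →12(W) only, which is W, so L
n=14: →7(L), so W
n=15: →10(W), 12(W), 14(W) — all W, so L
n=16: →15(L), so W
n=17: →16(W) only, which is W, so L
n=18: →9(L), so W
n=19: →18(W) only, which is W, so L
n=20: →15(L), so W
n=21: →14(W), 18(W), 20(W) — all W, so L
n=22: →11(L), so W
From 22 the player to move can move to 11, reaching an L position.

The first player wins.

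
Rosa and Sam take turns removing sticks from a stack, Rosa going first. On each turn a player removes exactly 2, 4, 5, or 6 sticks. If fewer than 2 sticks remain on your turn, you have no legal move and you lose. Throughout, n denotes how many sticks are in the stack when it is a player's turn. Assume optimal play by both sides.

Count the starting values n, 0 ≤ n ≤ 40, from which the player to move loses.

Classify positions by backward induction: terminal positions (no move available) are L. From any other position, the mover wins iff some move reaches an L.
n=0: no move → L
n=1: no move → L
n=2: reaches L-position 0 → W
n=3: reaches L-position 1 → W
n=4: reaches L-position 0 → W
n=5: reaches L-position 1 → W
n=6: reaches L-position 1 → W
n=7: reaches L-position 1 → W
n=8: only reaches 6(W), 4(W), 3(W), 2(W), all W → L
n=9: only reaches 7(W), 5(W), 4(W), 3(W), all W → L
n=10: reaches L-position 8 → W
n=11: reaches L-position 9 → W
n=12: reaches L-position 8 → W
n=13: reaches L-position 9 → W
n=14: reaches L-position 9 → W
n=15: reaches L-position 9 → W
n=16: only reaches 14(W), 12(W), 11(W), 10(W), all W → L
n=17: only reaches 15(W), 13(W), 12(W), 11(W), all W → L
n=18: reaches L-position 16 → W
n=19: reaches L-position 17 → W
n=20: reaches L-position 16 → W
n=21: reaches L-position 17 → W
n=22: reaches L-position 17 → W
n=23: reaches L-position 17 → W
n=24: only reaches 22(W), 20(W), 19(W), 18(W), all W → L
n=25: only reaches 23(W), 21(W), 20(W), 19(W), all W → L
n=26: reaches L-position 24 → W
n=27: reaches L-position 25 → W
n=28: reaches L-position 24 → W
n=29: reaches L-position 25 → W
n=30: reaches L-position 25 → W
n=31: reaches L-position 25 → W
n=32: only reaches 30(W), 28(W), 27(W), 26(W), all W → L
n=33: only reaches 31(W), 29(W), 28(W), 27(W), all W → L
n=34: reaches L-position 32 → W
n=35: reaches L-position 33 → W
n=36: reaches L-position 32 → W
n=37: reaches L-position 33 → W
n=38: reaches L-position 33 → W
n=39: reaches L-position 33 → W
n=40: only reaches 38(W), 36(W), 35(W), 34(W), all W → L
L entries with 0 ≤ n ≤ 40: n = 0, 1, 8, 9, 16, 17, 24, 25, 32, 33, 40; that makes 11.

11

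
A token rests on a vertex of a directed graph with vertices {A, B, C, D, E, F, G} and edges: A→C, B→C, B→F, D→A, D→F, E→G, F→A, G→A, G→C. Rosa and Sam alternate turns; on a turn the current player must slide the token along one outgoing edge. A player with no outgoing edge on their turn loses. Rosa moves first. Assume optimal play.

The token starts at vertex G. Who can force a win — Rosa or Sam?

Rosa wins.

Use the standard recursion: the mover loses at a terminal position; elsewhere, the mover wins exactly when some move hands the opponent an L position.
Every edge goes from a vertex to one that appears earlier in the order C, A, G, F, B, E, D, so processing vertices in that order labels each vertex after all of its successors.
C: no outgoing edge → L
A: W (go to C, an L position)
G: W (go to C, an L position)
F: L (sole option A(W) is W)
B: W (go to F, an L position)
E: L (sole option G(W) is W)
D: W (go to F, an L position)
From G Rosa can move to C, reaching an L position.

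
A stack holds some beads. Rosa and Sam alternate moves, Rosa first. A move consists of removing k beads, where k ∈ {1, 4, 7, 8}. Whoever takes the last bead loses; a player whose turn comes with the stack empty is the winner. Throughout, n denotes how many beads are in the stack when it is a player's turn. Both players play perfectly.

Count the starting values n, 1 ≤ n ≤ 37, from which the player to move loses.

10

Work bottom-up. With no move the player to move wins. Otherwise the position is W if at least one move leads to an L position for the opponent, and L if every move leads to a W.
n=0: no move; the opponent has just taken the last bead and therefore loses → W
n=1: L (sole option 0(W) is W)
n=2: W (go to 1, an L position)
n=3: L (sole option 2(W) is W)
n=4: W (go to 3, an L position)
n=5: W (go to 1, an L position)
n=6: L (options 5(W), 2(W) are all W)
n=7: W (go to 6, an L position)
n=8: W (go to 1, an L position)
n=9: W (go to 1, an L position)
n=10: W (go to 6, an L position)
n=11: W (go to 3, an L position)
n=12: L (options 11(W), 8(W), 5(W), 4(W) are all W)
n=13: W (go to 12, an L position)
n=14: W (go to 6, an L position)
n=15: L (options 14(W), 11(W), 8(W), 7(W) are all W)
n=16: W (go to 15, an L position)
n=17: L (options 16(W), 13(W), 10(W), 9(W) are all W)
n=18: W (go to 17, an L position)
n=19: W (go to 15, an L position)
n=20: W (go to 12, an L position)
n=21: W (go to 17, an L position)
n=22: W (go to 15, an L position)
n=23: W (go to 15, an L position)
n=24: W (go to 17, an L position)
n=25: W (go to 17, an L position)
n=26: L (options 25(W), 22(W), 19(W), 18(W) are all W)
n=27: W (go to 26, an L position)
n=28: L (options 27(W), 24(W), 21(W), 20(W) are all W)
n=29: W (go to 28, an L position)
n=30: W (go to 26, an L position)
n=31: L (options 30(W), 27(W), 24(W), 23(W) are all W)
n=32: W (go to 31, an L position)
n=33: W (go to 26, an L position)
n=34: W (go to 26, an L position)
n=35: W (go to 31, an L position)
n=36: W (go to 28, an L position)
n=37: L (options 36(W), 33(W), 30(W), 29(W) are all W)
L entries with 1 ≤ n ≤ 37 (the range starts at n=1): n = 1, 3, 6, 12, 15, 17, 26, 28, 31, 37; that makes 10.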